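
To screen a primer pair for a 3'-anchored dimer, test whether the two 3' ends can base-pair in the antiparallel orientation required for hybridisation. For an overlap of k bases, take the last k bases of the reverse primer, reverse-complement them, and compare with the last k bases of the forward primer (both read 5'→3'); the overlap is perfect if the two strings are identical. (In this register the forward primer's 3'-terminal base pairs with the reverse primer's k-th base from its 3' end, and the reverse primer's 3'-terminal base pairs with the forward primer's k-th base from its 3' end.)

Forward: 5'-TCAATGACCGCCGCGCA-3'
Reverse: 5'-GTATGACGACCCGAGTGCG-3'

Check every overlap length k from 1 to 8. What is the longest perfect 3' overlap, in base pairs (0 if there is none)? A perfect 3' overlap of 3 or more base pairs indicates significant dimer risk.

Longest perfect overlap: 4 complementary base pairs; significant dimer risk (threshold 3).

Last 8 bases (5'→3') — forward …GCCGCGCA, reverse …CGAGTGCG.
Reverse complement of the reverse primer's last 8 bases: CGCACTCG; its first k bases are the reverse complement of the reverse primer's last k bases, so a perfect k-base overlap needs the forward primer's last k bases to equal them.
Comparing (forward last k vs required): k=1: A vs C ✗; k=2: CA vs CG ✗; k=3: GCA vs CGC ✗; k=4: CGCA vs CGCA ✓; k=5: GCGCA vs CGCAC ✗; k=6: CGCGCA vs CGCACT ✗; k=7: CCGCGCA vs CGCACTC ✗; k=8: GCCGCGCA vs CGCACTCG ✗.
Only k = 4 is perfect, so the longest perfect 3' overlap is 4.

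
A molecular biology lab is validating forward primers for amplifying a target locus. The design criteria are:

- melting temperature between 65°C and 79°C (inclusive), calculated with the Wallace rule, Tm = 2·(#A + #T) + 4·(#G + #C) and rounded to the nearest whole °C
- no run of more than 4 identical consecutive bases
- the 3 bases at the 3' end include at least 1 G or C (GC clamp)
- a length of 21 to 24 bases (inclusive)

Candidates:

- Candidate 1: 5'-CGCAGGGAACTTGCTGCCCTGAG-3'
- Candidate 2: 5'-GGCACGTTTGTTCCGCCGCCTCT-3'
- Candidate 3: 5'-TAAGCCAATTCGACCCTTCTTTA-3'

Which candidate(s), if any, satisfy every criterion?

Candidate 1 and Candidate 2.

Candidate 1 (23 nt, A=4 T=4 G=8 C=7): Tm = 2·8 + 4·15 = 76°C ✓; longest run = 3 ✓; 3' end GAG has 2 G/C ✓; length 23 ✓ — passes.
Candidate 2 (23 nt, A=1 T=7 G=6 C=9): Tm = 2·8 + 4·15 = 76°C ✓; longest run = 3 ✓; 3' end TCT has 1 G/C ✓; length 23 ✓ — passes.
Candidate 3 (23 nt, A=6 T=8 G=2 C=7): Tm = 2·14 + 4·9 = 64°C, outside 65–79°C ✗; longest run = 3 ✓; 3' end TTA has 0 G/C, need ≥1 ✗; length 23 ✓ — fails.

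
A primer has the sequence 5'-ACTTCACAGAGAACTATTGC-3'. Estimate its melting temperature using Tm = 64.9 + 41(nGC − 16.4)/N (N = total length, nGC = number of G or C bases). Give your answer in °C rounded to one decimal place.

Base counts: A=7, T=5, G=3, C=5; G+C = 8, N = 20.
Tm = 64.9 + 41·(8 − 16.4)/20 = 64.9 + -344.40/20 = 47.7°C.

47.7°C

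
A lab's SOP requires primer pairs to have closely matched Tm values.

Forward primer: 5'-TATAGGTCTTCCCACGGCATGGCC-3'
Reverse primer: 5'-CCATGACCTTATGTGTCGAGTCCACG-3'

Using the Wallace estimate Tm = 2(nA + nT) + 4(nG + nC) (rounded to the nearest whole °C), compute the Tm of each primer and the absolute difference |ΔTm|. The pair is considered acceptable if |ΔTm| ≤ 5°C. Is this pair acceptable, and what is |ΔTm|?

Forward: A=4 T=6 G=6 C=8 → Tm = 2·10 + 4·14 = 76°C.
Reverse: A=5 T=7 G=6 C=8 → Tm = 2·12 + 4·14 = 80°C.
|ΔTm| = |76 − 80| = 4°C, ≤ 5°C.

|ΔTm| = 4°C; the pair is acceptable.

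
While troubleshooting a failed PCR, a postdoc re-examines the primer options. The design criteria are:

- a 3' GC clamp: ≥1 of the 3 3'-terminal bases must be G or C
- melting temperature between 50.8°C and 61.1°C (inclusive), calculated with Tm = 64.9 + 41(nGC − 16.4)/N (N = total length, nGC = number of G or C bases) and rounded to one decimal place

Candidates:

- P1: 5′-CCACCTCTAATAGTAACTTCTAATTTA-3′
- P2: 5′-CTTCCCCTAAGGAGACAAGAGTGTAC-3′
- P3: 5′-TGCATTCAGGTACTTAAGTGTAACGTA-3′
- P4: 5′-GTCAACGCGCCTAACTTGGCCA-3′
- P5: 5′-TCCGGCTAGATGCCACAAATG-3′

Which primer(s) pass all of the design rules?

P1 (27 nt, A=9 T=10 G=1 C=7): 3' end TTA has 0 G/C, need ≥1 ✗; Tm = 64.9 + 41·(8 − 16.4)/27 = 52.1°C ✓ — fails.
P2 (26 nt, A=8 T=5 G=6 C=7): 3' end TAC has 1 G/C ✓; Tm = 64.9 + 41·(13 − 16.4)/26 = 59.5°C ✓ — passes.
P3 (27 nt, A=8 T=9 G=6 C=4): 3' end GTA has 1 G/C ✓; Tm = 64.9 + 41·(10 − 16.4)/27 = 55.2°C ✓ — passes.
P4 (22 nt, A=5 T=4 G=5 C=8): 3' end CCA has 2 G/C ✓; Tm = 64.9 + 41·(13 − 16.4)/22 = 58.6°C ✓ — passes.
P5 (21 nt, A=6 T=4 G=5 C=6): 3' end ATG has 1 G/C ✓; Tm = 64.9 + 41·(11 − 16.4)/21 = 54.4°C ✓ — passes.

P2, P3, P4 and P5.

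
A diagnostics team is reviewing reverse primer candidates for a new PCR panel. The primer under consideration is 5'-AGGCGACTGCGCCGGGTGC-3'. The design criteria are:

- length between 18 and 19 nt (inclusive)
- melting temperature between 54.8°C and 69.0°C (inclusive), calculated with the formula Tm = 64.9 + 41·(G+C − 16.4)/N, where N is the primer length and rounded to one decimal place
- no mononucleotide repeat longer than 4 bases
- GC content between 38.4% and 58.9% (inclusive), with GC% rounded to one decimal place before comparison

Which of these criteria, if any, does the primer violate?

Base counts: A=2, T=2, G=9, C=6 (length 19).
length: length 19 ✓
Tm: Tm = 64.9 + 41·(15 − 16.4)/19 = 61.9°C ✓
homopolymer run: longest run = 3 ✓
GC content: GC 15/19 = 78.9%, outside 38.4–58.9% ✗

Fails: GC content.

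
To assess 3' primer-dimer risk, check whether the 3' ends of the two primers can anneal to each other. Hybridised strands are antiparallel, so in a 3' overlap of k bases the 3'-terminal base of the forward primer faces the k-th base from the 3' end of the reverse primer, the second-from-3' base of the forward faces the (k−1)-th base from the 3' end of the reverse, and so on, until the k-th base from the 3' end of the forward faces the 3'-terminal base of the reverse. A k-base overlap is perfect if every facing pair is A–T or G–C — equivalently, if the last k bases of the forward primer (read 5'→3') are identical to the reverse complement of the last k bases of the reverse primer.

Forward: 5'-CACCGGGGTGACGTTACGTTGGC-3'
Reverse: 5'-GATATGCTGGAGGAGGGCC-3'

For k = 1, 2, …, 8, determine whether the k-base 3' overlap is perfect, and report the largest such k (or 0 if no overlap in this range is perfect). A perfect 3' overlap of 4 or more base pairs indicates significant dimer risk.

Last 8 bases (5'→3') — forward …ACGTTGGC, reverse …GGAGGGCC.
Reverse complement of the reverse primer's last 8 bases: GGCCCTCC; its first k bases are the reverse complement of the reverse primer's last k bases, so a perfect k-base overlap needs the forward primer's last k bases to equal them.
Comparing (forward last k vs required): k=1: C vs G ✗; k=2: GC vs GG ✗; k=3: GGC vs GGC ✓; k=4: TGGC vs GGCC ✗; k=5: TTGGC vs GGCCC ✗; k=6: GTTGGC vs GGCCCT ✗; k=7: CGTTGGC vs GGCCCTC ✗; k=8: ACGTTGGC vs GGCCCTCC ✗.
Only k = 3 is perfect, so the longest perfect 3' overlap is 3.

Longest perfect overlap: 3 complementary base pairs; below the dimer-risk threshold (threshold 4).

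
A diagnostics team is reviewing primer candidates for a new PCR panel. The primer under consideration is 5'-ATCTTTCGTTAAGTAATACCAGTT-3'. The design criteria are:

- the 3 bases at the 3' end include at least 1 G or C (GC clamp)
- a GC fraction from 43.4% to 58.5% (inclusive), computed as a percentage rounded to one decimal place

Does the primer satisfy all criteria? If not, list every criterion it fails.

Base counts: A=7, T=10, G=3, C=4 (length 24).
GC clamp: 3' end GTT has 1 G/C ✓
GC content: GC 7/24 = 29.2%, outside 43.4–58.5% ✗

Fails: GC content.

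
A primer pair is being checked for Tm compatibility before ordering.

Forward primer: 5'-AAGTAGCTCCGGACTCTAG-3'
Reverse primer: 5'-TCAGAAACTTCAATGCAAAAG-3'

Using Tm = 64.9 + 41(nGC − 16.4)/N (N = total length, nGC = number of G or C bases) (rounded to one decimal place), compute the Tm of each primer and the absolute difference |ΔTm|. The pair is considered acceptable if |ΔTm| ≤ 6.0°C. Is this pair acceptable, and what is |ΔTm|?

Forward: G+C = 10, N = 19 → Tm = 64.9 + 41·(10 − 16.4)/19 = 51.1°C.
Reverse: G+C = 7, N = 21 → Tm = 64.9 + 41·(7 − 16.4)/21 = 46.5°C.
|ΔTm| = |51.1 − 46.5| = 4.6°C, ≤ 6.0°C.

|ΔTm| = 4.6°C; the pair is acceptable.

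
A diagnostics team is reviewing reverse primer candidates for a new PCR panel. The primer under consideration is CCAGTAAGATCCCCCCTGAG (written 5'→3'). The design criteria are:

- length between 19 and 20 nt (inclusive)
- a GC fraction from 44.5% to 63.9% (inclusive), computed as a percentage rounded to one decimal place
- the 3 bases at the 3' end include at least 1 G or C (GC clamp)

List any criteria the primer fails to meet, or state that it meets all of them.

Meets all criteria.

Base counts: A=5, T=3, G=4, C=8 (length 20).
length: length 20 ✓
GC content: GC 12/20 = 60.0% ✓
GC clamp: 3' end GAG has 2 G/C ✓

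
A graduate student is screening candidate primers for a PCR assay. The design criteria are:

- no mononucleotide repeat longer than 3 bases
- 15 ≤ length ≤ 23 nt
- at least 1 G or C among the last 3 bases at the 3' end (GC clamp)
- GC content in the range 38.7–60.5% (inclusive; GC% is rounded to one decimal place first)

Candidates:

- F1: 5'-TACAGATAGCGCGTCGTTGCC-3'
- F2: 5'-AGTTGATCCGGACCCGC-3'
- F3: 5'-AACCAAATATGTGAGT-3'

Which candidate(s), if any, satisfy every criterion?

F1 (21 nt, A=4 T=5 G=6 C=6): longest run = 2 ✓; length 21 ✓; 3' end GCC has 3 G/C ✓; GC 12/21 = 57.1% ✓ — passes.
F2 (17 nt, A=3 T=3 G=5 C=6): longest run = 3 ✓; length 17 ✓; 3' end CGC has 3 G/C ✓; GC 11/17 = 64.7%, outside 38.7–60.5% ✗ — fails.
F3 (16 nt, A=7 T=4 G=3 C=2): longest run = 3 ✓; length 16 ✓; 3' end AGT has 1 G/C ✓; GC 5/16 = 31.3%, outside 38.7–60.5% ✗ — fails.

F1 only.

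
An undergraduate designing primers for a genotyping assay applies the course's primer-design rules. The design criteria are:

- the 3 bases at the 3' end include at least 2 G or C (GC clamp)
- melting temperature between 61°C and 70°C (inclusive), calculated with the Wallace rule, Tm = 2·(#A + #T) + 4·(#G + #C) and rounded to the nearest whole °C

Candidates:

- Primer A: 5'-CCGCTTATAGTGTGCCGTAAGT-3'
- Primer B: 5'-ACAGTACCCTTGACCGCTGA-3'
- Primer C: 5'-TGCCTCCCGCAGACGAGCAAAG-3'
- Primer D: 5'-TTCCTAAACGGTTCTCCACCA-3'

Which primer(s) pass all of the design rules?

Primer D only.

Primer A (22 nt, A=4 T=7 G=6 C=5): 3' end AGT has 1 G/C, need ≥2 ✗; Tm = 2·11 + 4·11 = 66°C ✓ — fails.
Primer B (20 nt, A=5 T=4 G=4 C=7): 3' end TGA has 1 G/C, need ≥2 ✗; Tm = 2·9 + 4·11 = 62°C ✓ — fails.
Primer C (22 nt, A=6 T=2 G=6 C=8): 3' end AAG has 1 G/C, need ≥2 ✗; Tm = 2·8 + 4·14 = 72°C, outside 61–70°C ✗ — fails.
Primer D (21 nt, A=5 T=6 G=2 C=8): 3' end CCA has 2 G/C ✓; Tm = 2·11 + 4·10 = 62°C ✓ — passes.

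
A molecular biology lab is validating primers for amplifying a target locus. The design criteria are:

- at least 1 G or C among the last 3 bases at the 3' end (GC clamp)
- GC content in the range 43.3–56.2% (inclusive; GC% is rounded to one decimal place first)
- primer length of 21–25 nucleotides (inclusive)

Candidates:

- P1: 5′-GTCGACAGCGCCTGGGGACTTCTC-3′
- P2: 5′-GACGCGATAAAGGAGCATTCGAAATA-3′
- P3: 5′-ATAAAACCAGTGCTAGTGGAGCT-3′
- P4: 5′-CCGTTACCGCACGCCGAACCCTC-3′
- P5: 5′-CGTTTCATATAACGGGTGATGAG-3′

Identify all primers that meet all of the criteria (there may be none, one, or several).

P1 (24 nt, A=3 T=5 G=8 C=8): 3' end CTC has 2 G/C ✓; GC 16/24 = 66.7%, outside 43.3–56.2% ✗; length 24 ✓ — fails.
P2 (26 nt, A=11 T=4 G=7 C=4): 3' end ATA has 0 G/C, need ≥1 ✗; GC 11/26 = 42.3%, outside 43.3–56.2% ✗; length 26, outside 21–25 ✗ — fails.
P3 (23 nt, A=8 T=5 G=6 C=4): 3' end GCT has 2 G/C ✓; GC 10/23 = 43.5% ✓; length 23 ✓ — passes.
P4 (23 nt, A=4 T=3 G=4 C=12): 3' end CTC has 2 G/C ✓; GC 16/23 = 69.6%, outside 43.3–56.2% ✗; length 23 ✓ — fails.
P5 (23 nt, A=6 T=7 G=7 C=3): 3' end GAG has 2 G/C ✓; GC 10/23 = 43.5% ✓; length 23 ✓ — passes.

P3 and P5.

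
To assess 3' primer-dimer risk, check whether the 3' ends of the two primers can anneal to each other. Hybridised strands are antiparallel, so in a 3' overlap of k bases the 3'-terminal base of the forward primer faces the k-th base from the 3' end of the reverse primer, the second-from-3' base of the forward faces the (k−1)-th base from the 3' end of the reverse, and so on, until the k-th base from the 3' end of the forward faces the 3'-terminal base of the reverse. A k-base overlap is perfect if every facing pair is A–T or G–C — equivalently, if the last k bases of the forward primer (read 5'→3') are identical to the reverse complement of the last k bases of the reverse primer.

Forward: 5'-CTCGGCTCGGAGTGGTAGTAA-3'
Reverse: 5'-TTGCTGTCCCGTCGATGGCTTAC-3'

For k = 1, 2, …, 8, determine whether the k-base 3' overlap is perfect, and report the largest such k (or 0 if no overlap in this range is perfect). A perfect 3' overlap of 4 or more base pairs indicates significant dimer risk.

Last 8 bases (5'→3') — forward …GGTAGTAA, reverse …TGGCTTAC.
Reverse complement of the reverse primer's last 8 bases: GTAAGCCA; its first k bases are the reverse complement of the reverse primer's last k bases, so a perfect k-base overlap needs the forward primer's last k bases to equal them.
Comparing (forward last k vs required): k=1: A vs G ✗; k=2: AA vs GT ✗; k=3: TAA vs GTA ✗; k=4: GTAA vs GTAA ✓; k=5: AGTAA vs GTAAG ✗; k=6: TAGTAA vs GTAAGC ✗; k=7: GTAGTAA vs GTAAGCC ✗; k=8: GGTAGTAA vs GTAAGCCA ✗.
Only k = 4 is perfect, so the longest perfect 3' overlap is 4.

Longest perfect overlap: 4 complementary base pairs; significant dimer risk (threshold 4).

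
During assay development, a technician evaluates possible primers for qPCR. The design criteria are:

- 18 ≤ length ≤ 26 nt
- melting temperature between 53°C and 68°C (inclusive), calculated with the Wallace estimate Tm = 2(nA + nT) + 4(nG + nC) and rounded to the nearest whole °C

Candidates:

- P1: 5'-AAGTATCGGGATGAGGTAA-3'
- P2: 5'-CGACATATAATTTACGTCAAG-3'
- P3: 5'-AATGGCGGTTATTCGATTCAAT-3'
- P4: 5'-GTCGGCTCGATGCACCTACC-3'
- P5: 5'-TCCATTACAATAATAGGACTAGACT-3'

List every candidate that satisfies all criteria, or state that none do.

P1 (19 nt, A=7 T=4 G=7 C=1): length 19 ✓; Tm = 2·11 + 4·8 = 54°C ✓ — passes.
P2 (21 nt, A=8 T=6 G=3 C=4): length 21 ✓; Tm = 2·14 + 4·7 = 56°C ✓ — passes.
P3 (22 nt, A=6 T=8 G=5 C=3): length 22 ✓; Tm = 2·14 + 4·8 = 60°C ✓ — passes.
P4 (20 nt, A=3 T=4 G=5 C=8): length 20 ✓; Tm = 2·7 + 4·13 = 66°C ✓ — passes.
P5 (25 nt, A=10 T=7 G=3 C=5): length 25 ✓; Tm = 2·17 + 4·8 = 66°C ✓ — passes.

P1, P2, P3, P4 and P5.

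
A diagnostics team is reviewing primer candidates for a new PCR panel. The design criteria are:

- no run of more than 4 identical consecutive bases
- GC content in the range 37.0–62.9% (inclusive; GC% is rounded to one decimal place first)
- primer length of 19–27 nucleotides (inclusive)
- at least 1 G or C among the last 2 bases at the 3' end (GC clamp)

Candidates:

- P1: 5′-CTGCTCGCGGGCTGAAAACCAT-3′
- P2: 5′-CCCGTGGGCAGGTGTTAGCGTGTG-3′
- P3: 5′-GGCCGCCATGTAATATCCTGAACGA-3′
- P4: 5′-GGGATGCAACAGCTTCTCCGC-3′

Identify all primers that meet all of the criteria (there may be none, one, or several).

P3 and P4.

P1 (22 nt, A=5 T=4 G=6 C=7): longest run = 4 ✓; GC 13/22 = 59.1% ✓; length 22 ✓; 3' end AT has 0 G/C, need ≥1 ✗ — fails.
P2 (24 nt, A=2 T=6 G=11 C=5): longest run = 3 ✓; GC 16/24 = 66.7%, outside 37.0–62.9% ✗; length 24 ✓; 3' end TG has 1 G/C ✓ — fails.
P3 (25 nt, A=7 T=5 G=6 C=7): longest run = 2 ✓; GC 13/25 = 52.0% ✓; length 25 ✓; 3' end GA has 1 G/C ✓ — passes.
P4 (21 nt, A=4 T=4 G=6 C=7): longest run = 3 ✓; GC 13/21 = 61.9% ✓; length 21 ✓; 3' end GC has 2 G/C ✓ — passes.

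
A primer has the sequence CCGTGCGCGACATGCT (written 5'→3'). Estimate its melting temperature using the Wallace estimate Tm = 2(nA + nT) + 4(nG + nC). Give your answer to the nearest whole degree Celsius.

Base counts: A=2, T=3, G=5, C=6 (length 16).
Tm = 2·(2+3) + 4·(5+6) = 2·5 + 4·11 = 10 + 44 = 54°C.

54°C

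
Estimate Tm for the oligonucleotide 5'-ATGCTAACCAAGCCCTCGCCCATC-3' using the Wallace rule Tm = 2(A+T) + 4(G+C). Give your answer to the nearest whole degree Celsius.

76°C

Base counts: A=6, T=4, G=3, C=11 (length 24).
Tm = 2·(6+4) + 4·(3+11) = 2·10 + 4·14 = 20 + 56 = 76°C.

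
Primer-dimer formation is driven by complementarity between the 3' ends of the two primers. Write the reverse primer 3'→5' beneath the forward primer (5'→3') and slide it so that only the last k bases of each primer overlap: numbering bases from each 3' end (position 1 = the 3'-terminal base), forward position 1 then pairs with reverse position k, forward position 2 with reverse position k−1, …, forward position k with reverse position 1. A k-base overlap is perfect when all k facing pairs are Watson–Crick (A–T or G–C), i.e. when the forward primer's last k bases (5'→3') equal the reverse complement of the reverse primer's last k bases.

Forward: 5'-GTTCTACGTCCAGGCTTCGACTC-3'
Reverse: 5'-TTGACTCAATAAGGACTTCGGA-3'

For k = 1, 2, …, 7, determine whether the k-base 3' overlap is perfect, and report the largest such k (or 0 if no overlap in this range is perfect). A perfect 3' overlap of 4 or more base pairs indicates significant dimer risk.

Last 7 bases (5'→3') — forward …TCGACTC, reverse …CTTCGGA.
Reverse complement of the reverse primer's last 7 bases: TCCGAAG; its first k bases are the reverse complement of the reverse primer's last k bases, so a perfect k-base overlap needs the forward primer's last k bases to equal them.
Comparing (forward last k vs required): k=1: C vs T ✗; k=2: TC vs TC ✓; k=3: CTC vs TCC ✗; k=4: ACTC vs TCCG ✗; k=5: GACTC vs TCCGA ✗; k=6: CGACTC vs TCCGAA ✗; k=7: TCGACTC vs TCCGAAG ✗.
Only k = 2 is perfect, so the longest perfect 3' overlap is 2.

Longest perfect overlap: 2 complementary base pairs; below the dimer-risk threshold (threshold 4).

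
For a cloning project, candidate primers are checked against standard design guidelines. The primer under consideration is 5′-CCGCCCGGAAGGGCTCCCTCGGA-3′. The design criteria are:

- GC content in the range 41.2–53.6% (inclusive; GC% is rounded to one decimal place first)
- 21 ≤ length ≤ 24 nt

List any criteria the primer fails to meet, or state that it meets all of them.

Fails: GC content.

Base counts: A=3, T=2, G=8, C=10 (length 23).
GC content: GC 18/23 = 78.3%, outside 41.2–53.6% ✗
length: length 23 ✓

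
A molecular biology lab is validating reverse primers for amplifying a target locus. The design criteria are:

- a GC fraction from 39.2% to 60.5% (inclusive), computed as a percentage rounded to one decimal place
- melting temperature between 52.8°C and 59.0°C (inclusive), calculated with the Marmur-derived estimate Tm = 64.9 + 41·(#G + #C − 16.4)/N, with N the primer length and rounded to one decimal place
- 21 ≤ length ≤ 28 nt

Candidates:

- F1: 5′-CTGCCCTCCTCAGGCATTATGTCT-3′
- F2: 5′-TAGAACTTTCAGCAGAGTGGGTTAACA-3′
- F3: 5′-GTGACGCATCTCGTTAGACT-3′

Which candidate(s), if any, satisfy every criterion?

F2 only.

F1 (24 nt, A=3 T=8 G=4 C=9): GC 13/24 = 54.2% ✓; Tm = 64.9 + 41·(13 − 16.4)/24 = 59.1°C, outside 52.8–59.0°C ✗; length 24 ✓ — fails.
F2 (27 nt, A=9 T=7 G=7 C=4): GC 11/27 = 40.7% ✓; Tm = 64.9 + 41·(11 − 16.4)/27 = 56.7°C ✓; length 27 ✓ — passes.
F3 (20 nt, A=4 T=6 G=5 C=5): GC 10/20 = 50.0% ✓; Tm = 64.9 + 41·(10 − 16.4)/20 = 51.8°C, outside 52.8–59.0°C ✗; length 20, outside 21–28 ✗ — fails.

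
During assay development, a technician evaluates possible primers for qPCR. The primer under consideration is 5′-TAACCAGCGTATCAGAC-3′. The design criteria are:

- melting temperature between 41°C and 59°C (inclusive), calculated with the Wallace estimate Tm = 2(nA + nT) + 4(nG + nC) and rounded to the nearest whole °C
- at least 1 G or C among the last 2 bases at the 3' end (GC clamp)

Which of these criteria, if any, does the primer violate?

Meets all criteria.

Base counts: A=6, T=3, G=3, C=5 (length 17).
Tm: Tm = 2·9 + 4·8 = 50°C ✓
GC clamp: 3' end AC has 1 G/C ✓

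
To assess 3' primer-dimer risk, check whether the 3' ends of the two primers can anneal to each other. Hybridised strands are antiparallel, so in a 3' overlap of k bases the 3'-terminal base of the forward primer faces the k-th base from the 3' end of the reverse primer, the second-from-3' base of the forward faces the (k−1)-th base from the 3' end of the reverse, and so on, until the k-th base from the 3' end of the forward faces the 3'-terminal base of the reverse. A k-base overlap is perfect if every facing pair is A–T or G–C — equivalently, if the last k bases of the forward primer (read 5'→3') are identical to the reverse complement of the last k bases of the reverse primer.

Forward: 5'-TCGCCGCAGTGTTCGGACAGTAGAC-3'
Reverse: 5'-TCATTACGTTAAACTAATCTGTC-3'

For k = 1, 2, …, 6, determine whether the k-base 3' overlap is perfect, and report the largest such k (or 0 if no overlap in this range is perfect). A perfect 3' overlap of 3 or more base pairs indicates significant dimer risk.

Last 6 bases (5'→3') — forward …GTAGAC, reverse …TCTGTC.
Reverse complement of the reverse primer's last 6 bases: GACAGA; its first k bases are the reverse complement of the reverse primer's last k bases, so a perfect k-base overlap needs the forward primer's last k bases to equal them.
Comparing (forward last k vs required): k=1: C vs G ✗; k=2: AC vs GA ✗; k=3: GAC vs GAC ✓; k=4: AGAC vs GACA ✗; k=5: TAGAC vs GACAG ✗; k=6: GTAGAC vs GACAGA ✗.
Only k = 3 is perfect, so the longest perfect 3' overlap is 3.

Longest perfect overlap: 3 complementary base pairs; significant dimer risk (threshold 3).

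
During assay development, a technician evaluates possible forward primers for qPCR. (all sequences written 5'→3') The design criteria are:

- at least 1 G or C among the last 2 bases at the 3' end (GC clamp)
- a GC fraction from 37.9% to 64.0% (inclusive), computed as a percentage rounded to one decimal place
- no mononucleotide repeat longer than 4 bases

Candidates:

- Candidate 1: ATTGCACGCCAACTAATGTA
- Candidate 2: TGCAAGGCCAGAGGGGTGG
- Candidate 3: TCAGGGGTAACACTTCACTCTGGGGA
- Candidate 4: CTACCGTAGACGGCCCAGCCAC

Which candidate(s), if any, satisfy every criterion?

Candidate 3 only.

Candidate 1 (20 nt, A=7 T=5 G=3 C=5): 3' end TA has 0 G/C, need ≥1 ✗; GC 8/20 = 40.0% ✓; longest run = 2 ✓ — fails.
Candidate 2 (19 nt, A=4 T=2 G=10 C=3): 3' end GG has 2 G/C ✓; GC 13/19 = 68.4%, outside 37.9–64.0% ✗; longest run = 4 ✓ — fails.
Candidate 3 (26 nt, A=6 T=6 G=8 C=6): 3' end GA has 1 G/C ✓; GC 14/26 = 53.8% ✓; longest run = 4 ✓ — passes.
Candidate 4 (22 nt, A=5 T=2 G=5 C=10): 3' end AC has 1 G/C ✓; GC 15/22 = 68.2%, outside 37.9–64.0% ✗; longest run = 3 ✓ — fails.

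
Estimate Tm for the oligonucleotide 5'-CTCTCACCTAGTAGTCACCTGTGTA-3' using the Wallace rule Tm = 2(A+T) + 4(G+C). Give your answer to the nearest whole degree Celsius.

Base counts: A=5, T=8, G=4, C=8 (length 25).
Tm = 2·(5+8) + 4·(4+8) = 2·13 + 4·12 = 26 + 48 = 74°C.

74°C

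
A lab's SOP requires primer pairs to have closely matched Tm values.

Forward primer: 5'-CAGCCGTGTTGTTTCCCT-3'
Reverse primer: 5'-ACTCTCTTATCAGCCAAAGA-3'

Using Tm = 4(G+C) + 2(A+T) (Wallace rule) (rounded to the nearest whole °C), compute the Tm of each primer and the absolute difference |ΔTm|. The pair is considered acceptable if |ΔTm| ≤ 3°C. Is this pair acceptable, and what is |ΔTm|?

Forward: A=1 T=7 G=4 C=6 → Tm = 2·8 + 4·10 = 56°C.
Reverse: A=7 T=5 G=2 C=6 → Tm = 2·12 + 4·8 = 56°C.
|ΔTm| = |56 − 56| = 0°C, ≤ 3°C.

|ΔTm| = 0°C; the pair is acceptable.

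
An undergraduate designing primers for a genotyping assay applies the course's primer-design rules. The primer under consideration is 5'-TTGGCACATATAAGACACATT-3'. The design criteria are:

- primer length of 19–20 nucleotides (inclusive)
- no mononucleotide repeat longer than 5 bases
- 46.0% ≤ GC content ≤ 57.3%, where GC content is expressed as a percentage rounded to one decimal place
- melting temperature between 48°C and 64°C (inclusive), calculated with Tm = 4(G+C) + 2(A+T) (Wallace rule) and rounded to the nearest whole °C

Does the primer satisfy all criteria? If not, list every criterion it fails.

Fails: length, GC content.

Base counts: A=8, T=6, G=3, C=4 (length 21).
length: length 21, outside 19–20 ✗
homopolymer run: longest run = 2 ✓
GC content: GC 7/21 = 33.3%, outside 46.0–57.3% ✗
Tm: Tm = 2·14 + 4·7 = 56°C ✓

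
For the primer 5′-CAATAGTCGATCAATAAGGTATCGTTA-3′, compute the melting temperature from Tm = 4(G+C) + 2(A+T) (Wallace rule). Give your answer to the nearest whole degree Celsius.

Base counts: A=10, T=8, G=5, C=4 (length 27).
Tm = 2·(10+8) + 4·(5+4) = 2·18 + 4·9 = 36 + 36 = 72°C.

72°C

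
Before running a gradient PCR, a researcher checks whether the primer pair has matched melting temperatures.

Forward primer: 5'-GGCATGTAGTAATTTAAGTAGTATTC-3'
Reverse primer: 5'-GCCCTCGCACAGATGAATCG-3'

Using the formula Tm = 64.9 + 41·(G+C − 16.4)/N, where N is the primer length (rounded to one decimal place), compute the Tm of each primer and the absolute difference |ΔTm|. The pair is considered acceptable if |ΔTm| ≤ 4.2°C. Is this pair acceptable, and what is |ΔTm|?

Forward: G+C = 8, N = 26 → Tm = 64.9 + 41·(8 − 16.4)/26 = 51.7°C.
Reverse: G+C = 12, N = 20 → Tm = 64.9 + 41·(12 − 16.4)/20 = 55.9°C.
|ΔTm| = |51.7 − 55.9| = 4.2°C, ≤ 4.2°C.

|ΔTm| = 4.2°C; the pair is acceptable.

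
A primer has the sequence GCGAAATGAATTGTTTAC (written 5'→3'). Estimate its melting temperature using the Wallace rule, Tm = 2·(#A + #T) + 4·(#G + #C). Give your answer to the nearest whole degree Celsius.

Base counts: A=6, T=6, G=4, C=2 (length 18).
Tm = 2·(6+6) + 4·(4+2) = 2·12 + 4·6 = 24 + 24 = 48°C.

48°C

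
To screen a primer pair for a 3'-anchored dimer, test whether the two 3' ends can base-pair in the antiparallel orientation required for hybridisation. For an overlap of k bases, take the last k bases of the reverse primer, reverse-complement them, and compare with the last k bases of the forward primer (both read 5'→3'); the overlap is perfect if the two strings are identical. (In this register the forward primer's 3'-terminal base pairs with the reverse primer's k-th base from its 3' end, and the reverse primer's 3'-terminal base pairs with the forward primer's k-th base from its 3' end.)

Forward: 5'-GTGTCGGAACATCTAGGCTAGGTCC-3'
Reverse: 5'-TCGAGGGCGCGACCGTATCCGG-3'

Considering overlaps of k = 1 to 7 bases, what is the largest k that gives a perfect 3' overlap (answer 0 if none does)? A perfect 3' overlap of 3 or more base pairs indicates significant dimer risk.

Longest perfect overlap: 2 complementary base pairs; below the dimer-risk threshold (threshold 3).

Last 7 bases (5'→3') — forward …TAGGTCC, reverse …TATCCGG.
Reverse complement of the reverse primer's last 7 bases: CCGGATA; its first k bases are the reverse complement of the reverse primer's last k bases, so a perfect k-base overlap needs the forward primer's last k bases to equal them.
Comparing (forward last k vs required): k=1: C vs C ✓; k=2: CC vs CC ✓; k=3: TCC vs CCG ✗; k=4: GTCC vs CCGG ✗; k=5: GGTCC vs CCGGA ✗; k=6: AGGTCC vs CCGGAT ✗; k=7: TAGGTCC vs CCGGATA ✗.
Perfect overlaps at k = 1, 2; the largest is 2.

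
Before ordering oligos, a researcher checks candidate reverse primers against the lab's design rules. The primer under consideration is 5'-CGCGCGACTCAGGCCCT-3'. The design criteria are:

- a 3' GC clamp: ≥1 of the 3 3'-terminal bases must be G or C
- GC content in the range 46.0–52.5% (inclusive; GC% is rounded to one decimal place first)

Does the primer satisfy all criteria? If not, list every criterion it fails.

Fails: GC content.

Base counts: A=2, T=2, G=5, C=8 (length 17).
GC clamp: 3' end CCT has 2 G/C ✓
GC content: GC 13/17 = 76.5%, outside 46.0–52.5% ✗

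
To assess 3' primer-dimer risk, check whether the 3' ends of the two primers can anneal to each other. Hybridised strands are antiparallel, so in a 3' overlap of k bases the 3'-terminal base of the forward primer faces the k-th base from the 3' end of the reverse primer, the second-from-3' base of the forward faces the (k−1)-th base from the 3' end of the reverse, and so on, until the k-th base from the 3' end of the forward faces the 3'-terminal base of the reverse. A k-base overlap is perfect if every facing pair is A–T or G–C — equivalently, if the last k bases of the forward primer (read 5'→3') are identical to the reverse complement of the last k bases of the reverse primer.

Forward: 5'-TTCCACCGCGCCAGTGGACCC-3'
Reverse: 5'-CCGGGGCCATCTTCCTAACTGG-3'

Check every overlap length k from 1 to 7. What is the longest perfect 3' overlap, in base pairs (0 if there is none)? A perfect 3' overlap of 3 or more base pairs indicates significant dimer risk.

Last 7 bases (5'→3') — forward …TGGACCC, reverse …TAACTGG.
Reverse complement of the reverse primer's last 7 bases: CCAGTTA; its first k bases are the reverse complement of the reverse primer's last k bases, so a perfect k-base overlap needs the forward primer's last k bases to equal them.
Comparing (forward last k vs required): k=1: C vs C ✓; k=2: CC vs CC ✓; k=3: CCC vs CCA ✗; k=4: ACCC vs CCAG ✗; k=5: GACCC vs CCAGT ✗; k=6: GGACCC vs CCAGTT ✗; k=7: TGGACCC vs CCAGTTA ✗.
Perfect overlaps at k = 1, 2; the largest is 2.

Longest perfect overlap: 2 complementary base pairs; below the dimer-risk threshold (threshold 3).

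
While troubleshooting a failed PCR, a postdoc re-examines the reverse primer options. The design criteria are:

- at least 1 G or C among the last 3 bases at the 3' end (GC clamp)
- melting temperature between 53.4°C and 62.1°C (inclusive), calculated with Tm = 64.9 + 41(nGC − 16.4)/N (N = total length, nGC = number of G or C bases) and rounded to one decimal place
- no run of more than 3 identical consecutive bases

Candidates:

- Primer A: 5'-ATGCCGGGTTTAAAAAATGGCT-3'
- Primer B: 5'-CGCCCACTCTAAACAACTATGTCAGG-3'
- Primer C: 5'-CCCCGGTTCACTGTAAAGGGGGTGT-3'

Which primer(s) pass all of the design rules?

Primer A (22 nt, A=7 T=6 G=6 C=3): 3' end GCT has 2 G/C ✓; Tm = 64.9 + 41·(9 − 16.4)/22 = 51.1°C, outside 53.4–62.1°C ✗; longest run = 6, exceeds 3 ✗ — fails.
Primer B (26 nt, A=8 T=5 G=4 C=9): 3' end AGG has 2 G/C ✓; Tm = 64.9 + 41·(13 − 16.4)/26 = 59.5°C ✓; longest run = 3 ✓ — passes.
Primer C (25 nt, A=4 T=6 G=9 C=6): 3' end TGT has 1 G/C ✓; Tm = 64.9 + 41·(15 − 16.4)/25 = 62.6°C, outside 53.4–62.1°C ✗; longest run = 5, exceeds 3 ✗ — fails.

Primer B only.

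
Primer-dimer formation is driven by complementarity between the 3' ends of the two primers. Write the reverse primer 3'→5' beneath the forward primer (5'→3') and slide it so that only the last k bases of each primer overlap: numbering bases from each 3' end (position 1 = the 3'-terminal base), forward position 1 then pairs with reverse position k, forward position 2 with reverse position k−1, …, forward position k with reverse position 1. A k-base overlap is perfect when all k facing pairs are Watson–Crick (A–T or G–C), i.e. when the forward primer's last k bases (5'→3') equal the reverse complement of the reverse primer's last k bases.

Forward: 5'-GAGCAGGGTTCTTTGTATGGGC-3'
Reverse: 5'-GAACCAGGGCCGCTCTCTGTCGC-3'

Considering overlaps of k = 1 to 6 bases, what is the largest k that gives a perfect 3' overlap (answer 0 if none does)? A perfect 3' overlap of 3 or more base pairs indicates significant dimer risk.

Last 6 bases (5'→3') — forward …ATGGGC, reverse …TGTCGC.
Reverse complement of the reverse primer's last 6 bases: GCGACA; its first k bases are the reverse complement of the reverse primer's last k bases, so a perfect k-base overlap needs the forward primer's last k bases to equal them.
Comparing (forward last k vs required): k=1: C vs G ✗; k=2: GC vs GC ✓; k=3: GGC vs GCG ✗; k=4: GGGC vs GCGA ✗; k=5: TGGGC vs GCGAC ✗; k=6: ATGGGC vs GCGACA ✗.
Only k = 2 is perfect, so the longest perfect 3' overlap is 2.

Longest perfect overlap: 2 complementary base pairs; below the dimer-risk threshold (threshold 3).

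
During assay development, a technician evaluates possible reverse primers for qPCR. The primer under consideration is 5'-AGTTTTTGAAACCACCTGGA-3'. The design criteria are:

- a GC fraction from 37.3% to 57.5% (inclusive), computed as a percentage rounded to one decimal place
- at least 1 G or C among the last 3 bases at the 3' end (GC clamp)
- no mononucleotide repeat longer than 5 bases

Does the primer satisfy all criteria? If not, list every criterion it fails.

Base counts: A=6, T=6, G=4, C=4 (length 20).
GC content: GC 8/20 = 40.0% ✓
GC clamp: 3' end GGA has 2 G/C ✓
homopolymer run: longest run = 5 ✓

Meets all criteria.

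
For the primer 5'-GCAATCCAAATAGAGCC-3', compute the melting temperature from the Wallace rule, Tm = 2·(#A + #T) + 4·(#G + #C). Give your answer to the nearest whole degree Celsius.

50°C

Base counts: A=7, T=2, G=3, C=5 (length 17).
Tm = 2·(7+2) + 4·(3+5) = 2·9 + 4·8 = 18 + 32 = 50°C.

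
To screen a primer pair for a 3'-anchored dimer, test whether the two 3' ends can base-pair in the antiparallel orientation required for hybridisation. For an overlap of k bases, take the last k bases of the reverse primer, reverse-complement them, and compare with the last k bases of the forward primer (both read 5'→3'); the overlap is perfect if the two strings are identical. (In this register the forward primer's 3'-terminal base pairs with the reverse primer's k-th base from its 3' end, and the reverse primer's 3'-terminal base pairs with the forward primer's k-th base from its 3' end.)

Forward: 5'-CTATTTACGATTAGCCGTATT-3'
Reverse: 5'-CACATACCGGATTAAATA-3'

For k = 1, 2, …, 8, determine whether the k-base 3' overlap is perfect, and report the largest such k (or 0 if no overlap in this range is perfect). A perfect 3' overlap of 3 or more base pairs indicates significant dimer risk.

Last 8 bases (5'→3') — forward …GCCGTATT, reverse …ATTAAATA.
Reverse complement of the reverse primer's last 8 bases: TATTTAAT; its first k bases are the reverse complement of the reverse primer's last k bases, so a perfect k-base overlap needs the forward primer's last k bases to equal them.
Comparing (forward last k vs required): k=1: T vs T ✓; k=2: TT vs TA ✗; k=3: ATT vs TAT ✗; k=4: TATT vs TATT ✓; k=5: GTATT vs TATTT ✗; k=6: CGTATT vs TATTTA ✗; k=7: CCGTATT vs TATTTAA ✗; k=8: GCCGTATT vs TATTTAAT ✗.
Perfect overlaps at k = 1, 4; the largest is 4.

Longest perfect overlap: 4 complementary base pairs; significant dimer risk (threshold 3).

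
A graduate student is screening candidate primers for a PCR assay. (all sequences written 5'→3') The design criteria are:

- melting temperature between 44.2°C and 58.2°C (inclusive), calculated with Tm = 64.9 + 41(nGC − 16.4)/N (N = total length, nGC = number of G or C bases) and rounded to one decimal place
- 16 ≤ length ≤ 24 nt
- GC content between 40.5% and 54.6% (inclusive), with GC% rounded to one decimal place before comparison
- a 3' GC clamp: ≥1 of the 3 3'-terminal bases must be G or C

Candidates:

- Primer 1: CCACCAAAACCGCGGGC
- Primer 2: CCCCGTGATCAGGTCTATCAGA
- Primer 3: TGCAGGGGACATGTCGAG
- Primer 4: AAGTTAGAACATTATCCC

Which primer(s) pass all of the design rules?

Primer 1 (17 nt, A=5 T=0 G=4 C=8): Tm = 64.9 + 41·(12 − 16.4)/17 = 54.3°C ✓; length 17 ✓; GC 12/17 = 70.6%, outside 40.5–54.6% ✗; 3' end GGC has 3 G/C ✓ — fails.
Primer 2 (22 nt, A=5 T=5 G=5 C=7): Tm = 64.9 + 41·(12 − 16.4)/22 = 56.7°C ✓; length 22 ✓; GC 12/22 = 54.5% ✓; 3' end AGA has 1 G/C ✓ — passes.
Primer 3 (18 nt, A=4 T=3 G=8 C=3): Tm = 64.9 + 41·(11 − 16.4)/18 = 52.6°C ✓; length 18 ✓; GC 11/18 = 61.1%, outside 40.5–54.6% ✗; 3' end GAG has 2 G/C ✓ — fails.
Primer 4 (18 nt, A=7 T=5 G=2 C=4): Tm = 64.9 + 41·(6 − 16.4)/18 = 41.2°C, outside 44.2–58.2°C ✗; length 18 ✓; GC 6/18 = 33.3%, outside 40.5–54.6% ✗; 3' end CCC has 3 G/C ✓ — fails.

Primer 2 only.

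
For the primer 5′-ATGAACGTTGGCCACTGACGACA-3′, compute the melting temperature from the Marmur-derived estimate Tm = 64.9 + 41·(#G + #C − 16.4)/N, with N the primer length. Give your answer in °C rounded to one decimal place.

Base counts: A=7, T=4, G=6, C=6; G+C = 12, N = 23.
Tm = 64.9 + 41·(12 − 16.4)/23 = 64.9 + -180.40/23 = 57.1°C.

57.1°C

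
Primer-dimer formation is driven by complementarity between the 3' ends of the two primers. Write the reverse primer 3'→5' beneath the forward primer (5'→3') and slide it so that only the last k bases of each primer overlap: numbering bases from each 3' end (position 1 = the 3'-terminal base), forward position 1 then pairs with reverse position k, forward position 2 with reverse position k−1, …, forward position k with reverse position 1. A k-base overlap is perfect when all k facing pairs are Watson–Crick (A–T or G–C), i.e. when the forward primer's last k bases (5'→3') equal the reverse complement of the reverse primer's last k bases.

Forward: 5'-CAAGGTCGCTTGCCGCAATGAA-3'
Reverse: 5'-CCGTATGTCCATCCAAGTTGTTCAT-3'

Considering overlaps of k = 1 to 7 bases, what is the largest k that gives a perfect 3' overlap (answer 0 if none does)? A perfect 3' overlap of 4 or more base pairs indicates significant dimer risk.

Last 7 bases (5'→3') — forward …CAATGAA, reverse …TGTTCAT.
Reverse complement of the reverse primer's last 7 bases: ATGAACA; its first k bases are the reverse complement of the reverse primer's last k bases, so a perfect k-base overlap needs the forward primer's last k bases to equal them.
Comparing (forward last k vs required): k=1: A vs A ✓; k=2: AA vs AT ✗; k=3: GAA vs ATG ✗; k=4: TGAA vs ATGA ✗; k=5: ATGAA vs ATGAA ✓; k=6: AATGAA vs ATGAAC ✗; k=7: CAATGAA vs ATGAACA ✗.
Perfect overlaps at k = 1, 5; the largest is 5.

Longest perfect overlap: 5 complementary base pairs; significant dimer risk (threshold 4).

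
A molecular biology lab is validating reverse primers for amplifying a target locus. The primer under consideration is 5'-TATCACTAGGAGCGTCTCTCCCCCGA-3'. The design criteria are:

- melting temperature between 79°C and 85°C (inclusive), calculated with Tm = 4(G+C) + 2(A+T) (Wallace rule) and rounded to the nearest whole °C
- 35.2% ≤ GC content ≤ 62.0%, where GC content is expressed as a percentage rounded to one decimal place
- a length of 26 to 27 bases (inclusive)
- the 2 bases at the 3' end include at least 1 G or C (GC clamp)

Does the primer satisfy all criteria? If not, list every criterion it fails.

Base counts: A=5, T=6, G=5, C=10 (length 26).
Tm: Tm = 2·11 + 4·15 = 82°C ✓
GC content: GC 15/26 = 57.7% ✓
length: length 26 ✓
GC clamp: 3' end GA has 1 G/C ✓

Meets all criteria.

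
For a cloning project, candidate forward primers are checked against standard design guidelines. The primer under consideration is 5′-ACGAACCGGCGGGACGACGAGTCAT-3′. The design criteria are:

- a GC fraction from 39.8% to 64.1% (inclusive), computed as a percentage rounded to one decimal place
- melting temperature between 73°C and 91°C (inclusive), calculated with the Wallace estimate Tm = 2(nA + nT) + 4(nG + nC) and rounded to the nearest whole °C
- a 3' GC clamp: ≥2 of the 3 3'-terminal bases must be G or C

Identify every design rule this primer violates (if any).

Base counts: A=7, T=2, G=9, C=7 (length 25).
GC content: GC 16/25 = 64.0% ✓
Tm: Tm = 2·9 + 4·16 = 82°C ✓
GC clamp: 3' end CAT has 1 G/C, need ≥2 ✗

Fails: GC clamp.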